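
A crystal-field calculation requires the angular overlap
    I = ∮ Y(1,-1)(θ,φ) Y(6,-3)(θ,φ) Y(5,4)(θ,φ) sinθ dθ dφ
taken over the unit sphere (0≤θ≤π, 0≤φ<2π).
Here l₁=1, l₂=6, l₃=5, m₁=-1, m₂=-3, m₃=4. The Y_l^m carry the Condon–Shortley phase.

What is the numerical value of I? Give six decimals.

-0.070770

m-sum 0 ✓  L=12 even ✓  5≤5≤7 ✓
Π(2lᵢ+1) = 3×13×11 = 429
triangle coeff Δ(1,6,5) = 1/858
Σ_t [1,1]: t=1:−1/14400 = -1/14400
(3j)²=6/143 [(1 6 5; 0 0 0)], sign=+1
Σ_t [2,2]: t=2:+1/725760 = 1/725760
(3j)²=1/286 [(1 6 5; -1 -3 4)], sign=-1
⇒ 4πI² = 9/143
I = (-1)√(9/143/(4π)) = -0.07076985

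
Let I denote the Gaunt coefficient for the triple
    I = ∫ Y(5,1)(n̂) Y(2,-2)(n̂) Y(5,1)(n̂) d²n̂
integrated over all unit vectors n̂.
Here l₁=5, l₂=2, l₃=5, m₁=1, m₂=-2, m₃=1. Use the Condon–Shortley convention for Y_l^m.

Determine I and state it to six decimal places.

m-sum 0 ✓  L=12 even ✓  3≤5≤7 ✓
Π(2lᵢ+1) = 11×5×11 = 605
triangle coeff Δ(5,2,5) = 1/38610
Σ_t [0,2]: t=0:+1/2880 t=1:−1/576 t=2:+1/2880 = -1/960
(3j)²=10/429 [(5 2 5; 0 0 0)], sign=+1
Σ_t [0,0]: t=0:+1/2304 = 1/2304
(3j)²=5/143 [(5 2 5; 1 -2 1)], sign=+1
⇒ 4πI² = 250/507
I = (+1)√(250/507/(4π)) = 0.19808933

0.198089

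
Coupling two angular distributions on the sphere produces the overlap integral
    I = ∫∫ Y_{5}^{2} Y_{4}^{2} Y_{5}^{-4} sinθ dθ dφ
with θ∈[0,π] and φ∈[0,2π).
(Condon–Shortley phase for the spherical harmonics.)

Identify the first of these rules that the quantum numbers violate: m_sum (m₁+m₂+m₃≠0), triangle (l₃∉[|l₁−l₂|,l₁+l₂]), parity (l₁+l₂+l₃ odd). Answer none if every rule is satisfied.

none

m₁+m₂+m₃ = 2 + 2 − 4 = 0  ✓
triangle: |5−4|=1 ≤ l₃=5 ≤ 5+4=9  ✓
parity: l₁+l₂+l₃ = 14 is even  ✓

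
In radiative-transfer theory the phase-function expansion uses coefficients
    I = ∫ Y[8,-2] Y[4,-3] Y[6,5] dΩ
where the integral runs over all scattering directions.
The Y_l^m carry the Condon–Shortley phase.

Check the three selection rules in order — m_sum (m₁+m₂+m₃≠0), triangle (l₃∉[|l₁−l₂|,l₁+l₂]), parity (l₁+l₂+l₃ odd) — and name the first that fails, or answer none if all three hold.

none

Σmᵢ = 0  ✓
l₃∈[|l₁−l₂|,l₁+l₂]=[4,12], have l₃=6  ✓
Σlᵢ = 18 ⇒ even  ✓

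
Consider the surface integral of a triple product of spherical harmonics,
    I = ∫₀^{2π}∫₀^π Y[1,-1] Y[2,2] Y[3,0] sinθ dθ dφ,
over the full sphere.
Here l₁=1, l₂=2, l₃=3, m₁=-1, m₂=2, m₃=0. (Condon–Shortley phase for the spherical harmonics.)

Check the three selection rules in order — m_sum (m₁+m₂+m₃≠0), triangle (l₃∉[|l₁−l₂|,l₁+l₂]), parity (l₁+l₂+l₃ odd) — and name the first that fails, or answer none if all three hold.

Σmᵢ = 1  ✗
l₃∈[|l₁−l₂|,l₁+l₂]=[1,3], have l₃=3
Σlᵢ = 6 ⇒ even

m_sum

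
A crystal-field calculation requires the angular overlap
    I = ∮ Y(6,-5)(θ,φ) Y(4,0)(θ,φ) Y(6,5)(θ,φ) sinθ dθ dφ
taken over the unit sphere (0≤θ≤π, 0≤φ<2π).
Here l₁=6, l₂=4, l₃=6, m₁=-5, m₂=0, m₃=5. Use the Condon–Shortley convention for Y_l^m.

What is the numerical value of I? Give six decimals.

Rules hold: Σm=0, L=16 even, 2≤6≤10.
N = 13·9·13 = 1521
Δ = 4!·8!·4!/17! = 1/15315300
Racah Σ t=0..4: t=0:+1/829440 t=1:−1/25920 t=2:+1/9216 t=3:−1/25920 t=4:+1/829440 = 7/207360
⇒ 3j(6 4 6; 0 0 0)² = 28/2431, sgn +1
Racah Σ t=3..4: t=3:−1/1451520 t=4:+1/2903040 = -1/2903040
⇒ 3j(6 4 6; -5 0 5)² = 11/1547, sgn +1
4πI² = N·(3j₀)²·(3jₘ)² = 36/289
I = +1·√(0.124567/4π) = 0.09956287

0.099563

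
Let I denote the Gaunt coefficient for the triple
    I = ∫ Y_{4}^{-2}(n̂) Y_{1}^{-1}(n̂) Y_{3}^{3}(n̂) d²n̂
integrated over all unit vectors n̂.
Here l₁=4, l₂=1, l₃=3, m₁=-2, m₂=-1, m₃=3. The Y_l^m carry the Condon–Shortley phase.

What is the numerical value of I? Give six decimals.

0.061558

m-sum 0 ✓  L=8 even ✓  3≤3≤5 ✓
Π(2lᵢ+1) = 9×3×7 = 189
triangle coeff Δ(4,1,3) = 1/252
Σ_t [1,1]: t=1:−1/36 = -1/36
(3j)²=4/63 [(4 1 3; 0 0 0)], sign=+1
Σ_t [0,0]: t=0:+1/1440 = 1/1440
(3j)²=1/252 [(4 1 3; -2 -1 3)], sign=+1
⇒ 4πI² = 1/21
I = (+1)√(1/21/(4π)) = 0.06155813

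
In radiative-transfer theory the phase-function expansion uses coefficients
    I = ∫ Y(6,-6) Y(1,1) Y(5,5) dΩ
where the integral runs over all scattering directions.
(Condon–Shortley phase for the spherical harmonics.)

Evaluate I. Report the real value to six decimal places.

m-sum 0 ✓  L=12 even ✓  5≤5≤7 ✓
Π(2lᵢ+1) = 13×3×11 = 429
triangle coeff Δ(6,1,5) = 1/858
Σ_t [1,1]: t=1:−1/14400 = -1/14400
(3j)²=6/143 [(6 1 5; 0 0 0)], sign=+1
Σ_t [2,2]: t=2:+1/7257600 = 1/7257600
(3j)²=1/13 [(6 1 5; -6 1 5)], sign=+1
⇒ 4πI² = 18/13
I = (+1)√(18/13/(4π)) = 0.33194004

0.331940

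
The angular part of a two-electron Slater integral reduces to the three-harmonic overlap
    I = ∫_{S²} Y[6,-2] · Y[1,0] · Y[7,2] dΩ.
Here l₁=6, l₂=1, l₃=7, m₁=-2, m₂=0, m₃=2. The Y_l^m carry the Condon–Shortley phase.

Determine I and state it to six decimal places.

Rules hold: Σm=0, L=14 even, 5≤7≤7.
N = 13·3·15 = 585
Δ = 0!·12!·2!/15! = 1/1365
Racah Σ t=0..0: t=0:+1/518400 = 1/518400
⇒ 3j(6 1 7; 0 0 0)² = 7/195, sgn -1
Racah Σ t=0..0: t=0:+1/967680 = 1/967680
⇒ 3j(6 1 7; -2 0 2)² = 3/91, sgn -1
4πI² = N·(3j₀)²·(3jₘ)² = 9/13
I = +1·√(0.692308/4π) = 0.23471705

0.234717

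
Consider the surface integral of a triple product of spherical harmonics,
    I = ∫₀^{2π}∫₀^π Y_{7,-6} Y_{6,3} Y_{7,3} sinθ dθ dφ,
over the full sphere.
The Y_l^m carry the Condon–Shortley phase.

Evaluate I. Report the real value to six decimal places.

m-sum 0 ✓  L=20 even ✓  1≤7≤13 ✓
Π(2lᵢ+1) = 15×13×15 = 2925
triangle coeff Δ(7,6,7) = 1/2444321880
Σ_t [0,6]: t=0:+1/2612736000 t=1:−1/20736000 t=2:+1/1658880 t=3:−1/746496 t=4:+1/1658880 t=5:−1/20736000 t=6:+1/2612736000 = -1/4354560
(3j)²=1000/138567 [(7 6 7; 0 0 0)], sign=+1
Σ_t [5,6]: t=5:−1/232243200 t=6:+1/130636800 = 1/298598400
(3j)²=7/1292 [(7 6 7; -6 3 3)], sign=+1
⇒ 4πI² = 131250/1147619
I = (+1)√(131250/1147619/(4π)) = 0.09539945

0.095399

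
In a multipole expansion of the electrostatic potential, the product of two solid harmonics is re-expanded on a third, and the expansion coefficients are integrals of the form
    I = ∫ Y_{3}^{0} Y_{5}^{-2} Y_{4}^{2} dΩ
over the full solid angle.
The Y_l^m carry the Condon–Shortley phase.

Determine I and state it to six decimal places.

m-sum 0 ✓  L=12 even ✓  2≤4≤8 ✓
Π(2lᵢ+1) = 7×11×9 = 693
triangle coeff Δ(3,5,4) = 1/180180
Σ_t [1,3]: t=1:−1/576 t=2:+1/144 t=3:−1/576 = 1/288
(3j)²=20/1001 [(3 5 4; 0 0 0)], sign=+1
Σ_t [1,3]: t=1:−1/576 t=2:+1/480 t=3:−1/8640 = 1/4320
(3j)²=1/2145 [(3 5 4; 0 -2 2)], sign=+1
⇒ 4πI² = 12/1859
I = (+1)√(12/1859/(4π)) = 0.02266449

0.022664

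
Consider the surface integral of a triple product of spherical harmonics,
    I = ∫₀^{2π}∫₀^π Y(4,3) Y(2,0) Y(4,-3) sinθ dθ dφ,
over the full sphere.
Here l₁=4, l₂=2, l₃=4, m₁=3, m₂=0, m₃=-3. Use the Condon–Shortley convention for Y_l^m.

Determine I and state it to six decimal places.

m-sum 0 ✓  L=10 even ✓  2≤4≤6 ✓
Π(2lᵢ+1) = 9×5×9 = 405
triangle coeff Δ(4,2,4) = 1/13860
Σ_t [0,2]: t=0:+1/192 t=1:−1/36 t=2:+1/192 = -5/288
(3j)²=20/693 [(4 2 4; 0 0 0)], sign=-1
Σ_t [0,1]: t=0:+1/480 t=1:−1/720 = 1/1440
(3j)²=7/1980 [(4 2 4; 3 0 -3)], sign=-1
⇒ 4πI² = 5/121
I = (+1)√(5/121/(4π)) = 0.05734392

0.057344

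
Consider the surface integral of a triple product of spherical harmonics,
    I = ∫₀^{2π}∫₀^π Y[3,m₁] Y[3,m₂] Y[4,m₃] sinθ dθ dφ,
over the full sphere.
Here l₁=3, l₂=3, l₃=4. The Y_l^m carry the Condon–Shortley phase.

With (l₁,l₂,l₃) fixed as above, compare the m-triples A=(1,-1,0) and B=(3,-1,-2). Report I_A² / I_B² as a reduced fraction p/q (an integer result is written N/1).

l's match ⇒ only the (l;m) 3-j factors differ between A and B.
A: triangle coeff Δ(3,3,4) = 1/34650; Σ_t [0,2]: t=0:+1/32 t=1:−1/36 t=2:+1/1152 = 5/1152; (3j)²=1/1386 [(3 3 4; 1 -1 0)], sign=+1
B: triangle coeff Δ(3,3,4) = 1/34650; Σ_t [0,0]: t=0:+1/192 = 1/192; (3j)²=3/77 [(3 3 4; 3 -1 -2)], sign=+1
I_A²/I_B² = (1/1386)/(3/77) = 1/54

1/54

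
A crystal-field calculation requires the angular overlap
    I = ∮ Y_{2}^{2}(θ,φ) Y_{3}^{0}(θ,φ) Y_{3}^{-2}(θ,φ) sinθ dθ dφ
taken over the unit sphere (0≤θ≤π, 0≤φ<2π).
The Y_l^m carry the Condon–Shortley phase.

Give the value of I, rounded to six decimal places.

-0.188063

Checks pass: Σm=0; 8 even; l₃=3∈[1,5].
(2·2+1)(2·3+1)(2·3+1) = 245
Δ: 2! 2! 4! / 9! → 1/3780
sum: t=0:+1/24 t=1:−1/4 t=2:+1/24 = -1/6
3j²(2 3 3; 0 0 0) = Δ·Π!·Σ² = 4/105  (sign +1)
sum: t=0:+1/24 = 1/24
3j²(2 3 3; 2 0 -2) = Δ·Π!·Σ² = 1/21  (sign -1)
combine: 4πI² = 245·4/105·1/21 = 4/9
take √, sign -1: I = -0.18806319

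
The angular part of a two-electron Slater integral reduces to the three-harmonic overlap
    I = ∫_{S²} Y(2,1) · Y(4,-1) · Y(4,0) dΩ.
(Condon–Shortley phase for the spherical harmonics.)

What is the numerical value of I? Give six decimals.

Rules hold: Σm=0, L=10 even, 2≤4≤6.
N = 5·9·9 = 405
Δ = 2!·2!·6!/11! = 1/13860
Racah Σ t=0..2: t=0:+1/192 t=1:−1/36 t=2:+1/192 = -5/288
⇒ 3j(2 4 4; 0 0 0)² = 20/693, sgn -1
Racah Σ t=0..1: t=0:+1/72 t=1:−1/96 = 1/288
⇒ 3j(2 4 4; 1 -1 0)² = 1/462, sgn +1
4πI² = N·(3j₀)²·(3jₘ)² = 150/5929
I = -1·√(0.0252994/4π) = -0.04486937

-0.044869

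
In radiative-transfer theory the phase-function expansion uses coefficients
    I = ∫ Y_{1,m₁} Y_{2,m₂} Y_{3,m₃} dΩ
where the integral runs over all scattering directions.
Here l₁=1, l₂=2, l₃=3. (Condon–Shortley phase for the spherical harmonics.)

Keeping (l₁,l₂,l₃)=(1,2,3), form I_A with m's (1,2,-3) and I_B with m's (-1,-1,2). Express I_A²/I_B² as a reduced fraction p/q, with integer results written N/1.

Shared (l₁,l₂,l₃)=(1,2,3): N and (l;000)² cancel in I_A²/I_B².
A: Δ = 0!·2!·4!/7! = 1/105; Racah Σ t=0..0: t=0:+1/48 = 1/48; ⇒ 3j(1 2 3; 1 2 -3)² = 1/7, sgn +1
B: Δ = 0!·2!·4!/7! = 1/105; Racah Σ t=0..0: t=0:+1/12 = 1/12; ⇒ 3j(1 2 3; -1 -1 2)² = 2/21, sgn -1
I_A²/I_B² = (1/7)/(2/21) = 3/2

3/2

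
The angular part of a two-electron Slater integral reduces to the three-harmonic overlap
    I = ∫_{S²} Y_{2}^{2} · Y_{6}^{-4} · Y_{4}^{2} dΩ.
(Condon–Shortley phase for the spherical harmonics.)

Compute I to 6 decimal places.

m-sum 0 ✓  L=12 even ✓  4≤4≤8 ✓
Π(2lᵢ+1) = 5×13×9 = 585
triangle coeff Δ(2,6,4) = 1/6435
Σ_t [2,2]: t=2:+1/2304 = 1/2304
(3j)²=5/143 [(2 6 4; 0 0 0)], sign=+1
Σ_t [0,0]: t=0:+1/34560 = 1/34560
(3j)²=14/429 [(2 6 4; 2 -4 2)], sign=+1
⇒ 4πI² = 1050/1573
I = (+1)√(1050/1573/(4π)) = 0.23047581

0.230476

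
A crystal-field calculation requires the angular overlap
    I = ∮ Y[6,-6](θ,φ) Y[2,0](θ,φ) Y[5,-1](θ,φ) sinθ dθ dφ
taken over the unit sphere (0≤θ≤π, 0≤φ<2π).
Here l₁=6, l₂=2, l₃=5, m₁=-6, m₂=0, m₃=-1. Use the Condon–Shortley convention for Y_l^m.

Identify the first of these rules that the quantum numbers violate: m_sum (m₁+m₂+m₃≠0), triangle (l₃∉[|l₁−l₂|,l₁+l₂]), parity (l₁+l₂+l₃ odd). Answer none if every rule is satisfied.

m_sum

azimuthal sum: -6 + 0 − 1 = -7  ✗
4 ≤ 5 ≤ 8 (triangle on l)
L = 6 + 2 + 5 = 13 (odd)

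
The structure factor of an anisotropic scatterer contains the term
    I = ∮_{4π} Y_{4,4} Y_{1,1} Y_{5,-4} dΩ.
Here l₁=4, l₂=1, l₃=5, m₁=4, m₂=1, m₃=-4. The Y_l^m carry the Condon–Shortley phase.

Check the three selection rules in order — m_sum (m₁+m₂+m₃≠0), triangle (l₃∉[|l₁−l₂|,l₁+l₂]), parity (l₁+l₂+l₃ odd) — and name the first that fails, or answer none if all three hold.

m_sum

m₁+m₂+m₃ = 4 + 1 − 4 = 1  ✗
triangle: |4−1|=3 ≤ l₃=5 ≤ 4+1=5
parity: l₁+l₂+l₃ = 10 is even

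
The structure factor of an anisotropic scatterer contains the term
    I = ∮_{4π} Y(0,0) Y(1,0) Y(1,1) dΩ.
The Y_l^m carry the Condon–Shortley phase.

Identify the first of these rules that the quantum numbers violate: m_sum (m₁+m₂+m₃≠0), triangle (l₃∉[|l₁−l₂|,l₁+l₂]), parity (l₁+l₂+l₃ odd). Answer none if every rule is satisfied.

m_sum

Σmᵢ = 1  ✗
l₃∈[|l₁−l₂|,l₁+l₂]=[1,1], have l₃=1
Σlᵢ = 2 ⇒ even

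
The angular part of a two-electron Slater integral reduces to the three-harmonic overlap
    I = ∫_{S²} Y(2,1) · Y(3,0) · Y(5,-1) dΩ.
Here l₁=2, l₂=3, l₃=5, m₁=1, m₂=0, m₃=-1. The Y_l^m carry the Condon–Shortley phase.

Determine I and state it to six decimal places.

Checks pass: Σm=0; 10 even; l₃=5∈[1,5].
(2·2+1)(2·3+1)(2·5+1) = 385
Δ: 0! 4! 6! / 11! → 1/2310
sum: t=0:+1/144 = 1/144
3j²(2 3 5; 0 0 0) = Δ·Π!·Σ² = 10/231  (sign -1)
sum: t=0:+1/216 = 1/216
3j²(2 3 5; 1 0 -1) = Δ·Π!·Σ² = 8/231  (sign +1)
combine: 4πI² = 385·10/231·8/231 = 400/693
take √, sign -1: I = -0.21431790

-0.214318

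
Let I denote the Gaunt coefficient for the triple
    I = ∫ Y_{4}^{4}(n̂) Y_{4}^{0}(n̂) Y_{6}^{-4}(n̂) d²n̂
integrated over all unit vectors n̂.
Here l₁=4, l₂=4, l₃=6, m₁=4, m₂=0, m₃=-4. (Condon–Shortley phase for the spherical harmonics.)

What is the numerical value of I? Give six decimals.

Rules hold: Σm=0, L=14 even, 0≤6≤8.
N = 9·9·13 = 1053
Δ = 2!·6!·6!/15! = 1/1261260
Racah Σ t=0..2: t=0:+1/4608 t=1:−1/1296 t=2:+1/4608 = -7/20736
⇒ 3j(4 4 6; 0 0 0)² = 20/1287, sgn -1
Racah Σ t=0..0: t=0:+1/69120 = 1/69120
⇒ 3j(4 4 6; 4 0 -4)² = 4/143, sgn +1
4πI² = N·(3j₀)²·(3jₘ)² = 720/1573
I = -1·√(0.457724/4π) = -0.19085211

-0.190852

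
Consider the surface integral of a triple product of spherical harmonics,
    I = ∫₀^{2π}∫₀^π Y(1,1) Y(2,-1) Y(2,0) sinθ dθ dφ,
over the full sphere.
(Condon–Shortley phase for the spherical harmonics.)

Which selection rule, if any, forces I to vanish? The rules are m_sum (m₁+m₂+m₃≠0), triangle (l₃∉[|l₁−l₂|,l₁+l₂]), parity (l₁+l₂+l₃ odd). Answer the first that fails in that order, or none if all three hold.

parity

m₁+m₂+m₃ = 1 − 1 + 0 = 0  ✓
triangle: |1−2|=1 ≤ l₃=2 ≤ 1+2=3  ✓
parity: l₁+l₂+l₃ = 5 is odd  ✗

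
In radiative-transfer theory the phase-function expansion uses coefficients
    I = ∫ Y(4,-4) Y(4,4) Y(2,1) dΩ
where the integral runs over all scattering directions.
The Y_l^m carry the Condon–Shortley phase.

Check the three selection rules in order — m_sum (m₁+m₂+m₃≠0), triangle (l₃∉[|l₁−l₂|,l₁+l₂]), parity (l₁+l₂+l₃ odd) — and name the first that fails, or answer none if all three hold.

azimuthal sum: -4 + 4 + 1 = 1  ✗
0 ≤ 2 ≤ 8 (triangle on l)
L = 4 + 4 + 2 = 10 (even)

m_sum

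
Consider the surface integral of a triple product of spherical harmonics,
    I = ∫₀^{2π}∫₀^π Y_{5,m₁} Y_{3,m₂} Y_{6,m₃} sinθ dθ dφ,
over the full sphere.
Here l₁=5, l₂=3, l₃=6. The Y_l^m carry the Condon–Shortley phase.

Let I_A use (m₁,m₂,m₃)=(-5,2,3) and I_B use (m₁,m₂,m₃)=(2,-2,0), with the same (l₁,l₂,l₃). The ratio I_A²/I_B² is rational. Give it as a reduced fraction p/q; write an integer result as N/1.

2/7

Shared (l₁,l₂,l₃)=(5,3,6): N and (l;000)² cancel in I_A²/I_B².
A: Δ = 2!·8!·4!/15! = 1/675675; Racah Σ t=2..2: t=2:+1/483840 = 1/483840; ⇒ 3j(5 3 6; -5 2 3)² = 6/1001, sgn -1
B: Δ = 2!·8!·4!/15! = 1/675675; Racah Σ t=0..1: t=0:+1/8640 t=1:−1/34560 = 1/11520; ⇒ 3j(5 3 6; 2 -2 0)² = 3/143, sgn +1
I_A²/I_B² = (6/1001)/(3/143) = 2/7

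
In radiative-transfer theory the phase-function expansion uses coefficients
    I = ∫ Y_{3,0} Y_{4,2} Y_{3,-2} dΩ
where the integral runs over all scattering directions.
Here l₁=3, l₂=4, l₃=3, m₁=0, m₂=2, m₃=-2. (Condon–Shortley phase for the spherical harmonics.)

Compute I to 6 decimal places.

Rules hold: Σm=0, L=10 even, 1≤3≤7.
N = 7·9·7 = 441
Δ = 4!·2!·4!/11! = 1/34650
Racah Σ t=1..3: t=1:−1/72 t=2:+1/16 t=3:−1/72 = 5/144
⇒ 3j(3 4 3; 0 0 0)² = 2/77, sgn -1
Racah Σ t=2..3: t=2:+1/96 t=3:−1/72 = -1/288
⇒ 3j(3 4 3; 0 2 -2)² = 1/462, sgn +1
4πI² = N·(3j₀)²·(3jₘ)² = 3/121
I = -1·√(0.0247934/4π) = -0.04441841

-0.044418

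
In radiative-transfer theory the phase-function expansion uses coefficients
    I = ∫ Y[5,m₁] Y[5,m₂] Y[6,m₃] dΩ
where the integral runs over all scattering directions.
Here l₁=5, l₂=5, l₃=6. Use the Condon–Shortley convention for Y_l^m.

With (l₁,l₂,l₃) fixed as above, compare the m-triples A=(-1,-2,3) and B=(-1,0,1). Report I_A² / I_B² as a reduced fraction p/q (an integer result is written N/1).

Same 5,5,6: normalisation and zero-m 3j drop out of the ratio.
A: Δ: 4! 6! 6! / 17! → 1/28588560; sum: t=0:+1/622080 t=1:−1/34560 t=2:+1/23040 t=3:−1/155520 = 1/103680; 3j²(5 5 6; -1 -2 3) = Δ·Π!·Σ² = 9/2431  (sign -1)
B: Δ: 4! 6! 6! / 17! → 1/28588560; sum: t=0:+1/2073600 t=1:−1/34560 t=2:+1/6912 t=3:−1/10368 t=4:+1/138240 = 7/259200; 3j²(5 5 6; -1 0 1) = Δ·Π!·Σ² = 28/7293  (sign -1)
I_A²/I_B² = (9/2431)/(28/7293) = 27/28

27/28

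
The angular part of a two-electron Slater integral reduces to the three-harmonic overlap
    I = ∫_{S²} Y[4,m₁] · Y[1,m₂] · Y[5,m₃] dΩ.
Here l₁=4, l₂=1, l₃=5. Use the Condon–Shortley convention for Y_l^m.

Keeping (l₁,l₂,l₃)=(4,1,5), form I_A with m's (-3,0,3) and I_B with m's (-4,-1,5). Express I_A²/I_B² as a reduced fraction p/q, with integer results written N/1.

Same 4,1,5: normalisation and zero-m 3j drop out of the ratio.
A: Δ: 0! 8! 2! / 11! → 1/495; sum: t=0:+1/5040 = 1/5040; 3j²(4 1 5; -3 0 3) = Δ·Π!·Σ² = 16/495  (sign +1)
B: Δ: 0! 8! 2! / 11! → 1/495; sum: t=0:+1/80640 = 1/80640; 3j²(4 1 5; -4 -1 5) = Δ·Π!·Σ² = 1/11  (sign +1)
I_A²/I_B² = (16/495)/(1/11) = 16/45

16/45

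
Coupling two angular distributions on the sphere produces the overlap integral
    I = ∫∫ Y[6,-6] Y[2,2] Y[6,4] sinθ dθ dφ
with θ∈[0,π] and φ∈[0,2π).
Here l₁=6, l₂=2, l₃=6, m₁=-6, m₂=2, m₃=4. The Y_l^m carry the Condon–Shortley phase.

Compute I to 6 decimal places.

Checks pass: Σm=0; 14 even; l₃=6∈[4,8].
(2·6+1)(2·2+1)(2·6+1) = 845
Δ: 2! 10! 2! / 15! → 1/90090
sum: t=0:+1/69120 t=1:−1/14400 t=2:+1/69120 = -7/172800
3j²(6 2 6; 0 0 0) = Δ·Π!·Σ² = 14/715  (sign -1)
sum: t=2:+1/14515200 = 1/14515200
3j²(6 2 6; -6 2 4) = Δ·Π!·Σ² = 2/455  (sign +1)
combine: 4πI² = 845·14/715·2/455 = 4/55
take √, sign -1: I = -0.07607531

-0.076075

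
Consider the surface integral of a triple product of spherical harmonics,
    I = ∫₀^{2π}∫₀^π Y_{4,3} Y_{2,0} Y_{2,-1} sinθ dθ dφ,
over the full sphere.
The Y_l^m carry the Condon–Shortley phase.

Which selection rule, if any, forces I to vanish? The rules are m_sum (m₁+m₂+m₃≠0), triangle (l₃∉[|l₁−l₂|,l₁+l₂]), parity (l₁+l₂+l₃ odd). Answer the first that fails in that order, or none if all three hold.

m_sum

m₁+m₂+m₃ = 3 + 0 − 1 = 2  ✗
triangle: |4−2|=2 ≤ l₃=2 ≤ 4+2=6
parity: l₁+l₂+l₃ = 8 is even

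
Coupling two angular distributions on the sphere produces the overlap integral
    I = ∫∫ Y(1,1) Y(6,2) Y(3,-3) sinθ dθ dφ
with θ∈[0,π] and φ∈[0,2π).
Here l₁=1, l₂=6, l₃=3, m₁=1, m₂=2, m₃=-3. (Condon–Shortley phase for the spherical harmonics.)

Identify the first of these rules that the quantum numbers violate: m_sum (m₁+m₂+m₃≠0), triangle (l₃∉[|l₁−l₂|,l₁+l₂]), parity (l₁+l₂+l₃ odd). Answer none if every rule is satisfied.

triangle

m₁+m₂+m₃ = 1 + 2 − 3 = 0  ✓
triangle: |1−6|=5 ≤ l₃=3 ≤ 1+6=7  ✗
parity: l₁+l₂+l₃ = 10 is even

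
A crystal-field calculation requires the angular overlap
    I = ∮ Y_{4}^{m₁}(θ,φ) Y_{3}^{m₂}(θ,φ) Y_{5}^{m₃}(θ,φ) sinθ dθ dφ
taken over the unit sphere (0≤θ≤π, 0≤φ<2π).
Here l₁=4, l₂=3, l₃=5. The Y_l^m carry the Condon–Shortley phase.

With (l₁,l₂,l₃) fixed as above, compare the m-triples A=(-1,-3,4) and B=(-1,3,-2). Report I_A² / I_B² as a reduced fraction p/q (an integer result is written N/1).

27/25

l's match ⇒ only the (l;m) 3-j factors differ between A and B.
A: triangle coeff Δ(4,3,5) = 1/180180; Σ_t [0,0]: t=0:+1/5760 = 1/5760; (3j)²=9/286 [(4 3 5; -1 -3 4)], sign=-1
B: triangle coeff Δ(4,3,5) = 1/180180; Σ_t [2,2]: t=2:+1/1728 = 1/1728; (3j)²=25/858 [(4 3 5; -1 3 -2)], sign=-1
I_A²/I_B² = (9/286)/(25/858) = 27/25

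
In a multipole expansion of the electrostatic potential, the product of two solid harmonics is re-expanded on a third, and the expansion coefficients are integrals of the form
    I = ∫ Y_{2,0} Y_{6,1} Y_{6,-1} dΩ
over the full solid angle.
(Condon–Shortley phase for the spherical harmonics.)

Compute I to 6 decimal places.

Rules hold: Σm=0, L=14 even, 4≤6≤8.
N = 5·13·13 = 845
Δ = 2!·2!·10!/15! = 1/90090
Racah Σ t=0..2: t=0:+1/69120 t=1:−1/14400 t=2:+1/69120 = -7/172800
⇒ 3j(2 6 6; 0 0 0)² = 14/715, sgn -1
Racah Σ t=0..2: t=0:+1/120960 t=1:−1/17280 t=2:+1/57600 = -13/403200
⇒ 3j(2 6 6; 0 1 -1)² = 13/770, sgn +1
4πI² = N·(3j₀)²·(3jₘ)² = 169/605
I = -1·√(0.279339/4π) = -0.14909419

-0.149094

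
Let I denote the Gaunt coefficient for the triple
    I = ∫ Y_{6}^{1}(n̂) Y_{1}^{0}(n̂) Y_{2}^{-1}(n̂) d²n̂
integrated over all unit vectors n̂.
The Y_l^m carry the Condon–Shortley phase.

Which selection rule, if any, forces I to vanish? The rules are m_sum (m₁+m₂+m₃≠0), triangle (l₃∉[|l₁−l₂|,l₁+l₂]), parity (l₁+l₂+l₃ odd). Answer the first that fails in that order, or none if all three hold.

Σmᵢ = 0  ✓
l₃∈[|l₁−l₂|,l₁+l₂]=[5,7], have l₃=2  ✗
Σlᵢ = 9 ⇒ odd

triangle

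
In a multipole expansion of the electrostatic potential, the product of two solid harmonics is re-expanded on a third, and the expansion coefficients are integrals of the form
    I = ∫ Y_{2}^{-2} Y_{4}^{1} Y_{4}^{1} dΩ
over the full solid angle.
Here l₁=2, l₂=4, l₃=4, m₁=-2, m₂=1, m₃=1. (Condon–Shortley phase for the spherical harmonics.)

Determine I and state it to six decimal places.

0.200662

Checks pass: Σm=0; 10 even; l₃=4∈[2,6].
(2·2+1)(2·4+1)(2·4+1) = 405
Δ: 2! 2! 6! / 11! → 1/13860
sum: t=0:+1/192 t=1:−1/36 t=2:+1/192 = -5/288
3j²(2 4 4; 0 0 0) = Δ·Π!·Σ² = 20/693  (sign -1)
sum: t=2:+1/144 = 1/144
3j²(2 4 4; -2 1 1) = Δ·Π!·Σ² = 10/231  (sign -1)
combine: 4πI² = 405·20/693·10/231 = 3000/5929
take √, sign +1: I = 0.20066192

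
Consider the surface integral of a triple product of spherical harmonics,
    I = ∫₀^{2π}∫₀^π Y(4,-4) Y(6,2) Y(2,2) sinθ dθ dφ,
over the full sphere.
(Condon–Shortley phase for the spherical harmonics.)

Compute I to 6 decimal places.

m-sum 0 ✓  L=12 even ✓  2≤2≤10 ✓
Π(2lᵢ+1) = 9×13×5 = 585
triangle coeff Δ(4,6,2) = 1/6435
Σ_t [4,4]: t=4:+1/2304 = 1/2304
(3j)²=5/143 [(4 6 2; 0 0 0)], sign=+1
Σ_t [8,8]: t=8:+1/967680 = 1/967680
(3j)²=1/6435 [(4 6 2; -4 2 2)], sign=+1
⇒ 4πI² = 5/1573
I = (+1)√(5/1573/(4π)) = 0.01590434

0.015904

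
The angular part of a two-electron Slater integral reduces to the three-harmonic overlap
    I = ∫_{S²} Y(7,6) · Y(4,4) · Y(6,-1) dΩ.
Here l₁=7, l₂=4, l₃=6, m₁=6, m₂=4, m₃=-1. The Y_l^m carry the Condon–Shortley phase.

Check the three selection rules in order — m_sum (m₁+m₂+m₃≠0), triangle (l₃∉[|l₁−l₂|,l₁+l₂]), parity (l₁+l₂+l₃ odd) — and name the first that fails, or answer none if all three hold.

Σmᵢ = 9  ✗
l₃∈[|l₁−l₂|,l₁+l₂]=[3,11], have l₃=6
Σlᵢ = 17 ⇒ odd

m_sum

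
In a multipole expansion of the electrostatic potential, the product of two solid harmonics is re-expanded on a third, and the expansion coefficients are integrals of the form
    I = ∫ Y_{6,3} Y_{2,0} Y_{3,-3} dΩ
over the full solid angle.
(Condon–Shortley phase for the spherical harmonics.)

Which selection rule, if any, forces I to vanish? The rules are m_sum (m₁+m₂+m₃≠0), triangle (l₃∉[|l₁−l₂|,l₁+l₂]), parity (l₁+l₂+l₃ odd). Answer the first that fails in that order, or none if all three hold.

azimuthal sum: 3 + 0 − 3 = 0  ✓
4 ≤ 3 ≤ 8 (triangle on l)  ✗
L = 6 + 2 + 3 = 11 (odd)

triangle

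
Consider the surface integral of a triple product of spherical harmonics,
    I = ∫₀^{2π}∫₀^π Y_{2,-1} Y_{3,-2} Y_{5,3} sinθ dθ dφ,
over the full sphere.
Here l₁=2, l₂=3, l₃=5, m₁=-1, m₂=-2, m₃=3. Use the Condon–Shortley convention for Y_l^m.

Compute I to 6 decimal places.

Checks pass: Σm=0; 10 even; l₃=5∈[1,5].
(2·2+1)(2·3+1)(2·5+1) = 385
Δ: 0! 4! 6! / 11! → 1/2310
sum: t=0:+1/144 = 1/144
3j²(2 3 5; 0 0 0) = Δ·Π!·Σ² = 10/231  (sign -1)
sum: t=0:+1/720 = 1/720
3j²(2 3 5; -1 -2 3) = Δ·Π!·Σ² = 8/165  (sign +1)
combine: 4πI² = 385·10/231·8/165 = 80/99
take √, sign -1: I = -0.25358436

-0.253584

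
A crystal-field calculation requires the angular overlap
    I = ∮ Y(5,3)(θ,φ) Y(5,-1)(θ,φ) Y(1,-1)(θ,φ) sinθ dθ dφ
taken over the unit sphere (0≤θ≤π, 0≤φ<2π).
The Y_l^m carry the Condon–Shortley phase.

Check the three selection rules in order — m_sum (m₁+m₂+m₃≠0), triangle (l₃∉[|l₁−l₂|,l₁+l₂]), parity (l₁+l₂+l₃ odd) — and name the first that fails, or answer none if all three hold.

Σmᵢ = 1  ✗
l₃∈[|l₁−l₂|,l₁+l₂]=[0,10], have l₃=1
Σlᵢ = 11 ⇒ odd

m_sum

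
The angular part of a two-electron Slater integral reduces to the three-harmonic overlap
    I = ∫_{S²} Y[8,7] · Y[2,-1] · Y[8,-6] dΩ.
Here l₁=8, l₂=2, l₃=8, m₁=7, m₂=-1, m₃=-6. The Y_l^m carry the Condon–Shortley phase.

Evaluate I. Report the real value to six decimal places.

Checks pass: Σm=0; 18 even; l₃=8∈[6,10].
(2·8+1)(2·2+1)(2·8+1) = 1445
Δ: 2! 14! 2! / 19! → 1/348840
sum: t=0:+1/116121600 t=1:−1/25401600 t=2:+1/116121600 = -1/45158400
3j²(8 2 8; 0 0 0) = Δ·Π!·Σ² = 24/1615  (sign -1)
sum: t=0:+1/12454041600 t=1:−1/174356582400 = 1/13412044800
3j²(8 2 8; 7 -1 -6) = Δ·Π!·Σ² = 169/7752  (sign +1)
combine: 4πI² = 1445·24/1615·169/7752 = 169/361
take √, sign -1: I = -0.19301223

-0.193012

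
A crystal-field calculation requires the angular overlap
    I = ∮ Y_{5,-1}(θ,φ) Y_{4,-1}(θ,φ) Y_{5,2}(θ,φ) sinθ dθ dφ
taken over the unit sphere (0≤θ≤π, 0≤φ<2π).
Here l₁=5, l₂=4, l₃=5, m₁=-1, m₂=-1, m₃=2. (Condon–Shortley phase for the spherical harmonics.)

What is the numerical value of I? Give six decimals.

0.128377

Rules hold: Σm=0, L=14 even, 1≤5≤9.
N = 11·9·11 = 1089
Δ = 4!·6!·4!/15! = 1/3153150
Racah Σ t=0..4: t=0:+1/69120 t=1:−1/1728 t=2:+1/576 t=3:−1/1728 t=4:+1/69120 = 7/11520
⇒ 3j(5 4 5; 0 0 0)² = 2/143, sgn -1
Racah Σ t=0..3: t=0:+1/103680 t=1:−1/2880 t=2:+1/1152 t=3:−1/5184 = 7/20736
⇒ 3j(5 4 5; -1 -1 2)² = 35/2574, sgn -1
4πI² = N·(3j₀)²·(3jₘ)² = 35/169
I = +1·√(0.207101/4π) = 0.12837656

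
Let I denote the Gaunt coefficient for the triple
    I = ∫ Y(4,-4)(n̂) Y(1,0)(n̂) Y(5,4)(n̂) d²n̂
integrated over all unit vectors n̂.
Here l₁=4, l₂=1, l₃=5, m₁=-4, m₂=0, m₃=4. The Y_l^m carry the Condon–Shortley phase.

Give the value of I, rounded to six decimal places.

0.147319

Checks pass: Σm=0; 10 even; l₃=5∈[3,5].
(2·4+1)(2·1+1)(2·5+1) = 297
Δ: 0! 8! 2! / 11! → 1/495
sum: t=0:+1/576 = 1/576
3j²(4 1 5; 0 0 0) = Δ·Π!·Σ² = 5/99  (sign -1)
sum: t=0:+1/40320 = 1/40320
3j²(4 1 5; -4 0 4) = Δ·Π!·Σ² = 1/55  (sign -1)
combine: 4πI² = 297·5/99·1/55 = 3/11
take √, sign +1: I = 0.14731920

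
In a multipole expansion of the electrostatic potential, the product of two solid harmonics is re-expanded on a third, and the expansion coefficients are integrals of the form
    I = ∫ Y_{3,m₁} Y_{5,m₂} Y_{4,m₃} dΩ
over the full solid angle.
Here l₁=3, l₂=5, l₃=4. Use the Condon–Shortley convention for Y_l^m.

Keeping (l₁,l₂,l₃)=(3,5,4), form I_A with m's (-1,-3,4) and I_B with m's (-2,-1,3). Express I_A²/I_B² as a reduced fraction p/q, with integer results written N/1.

672/605

l's match ⇒ only the (l;m) 3-j factors differ between A and B.
A: triangle coeff Δ(3,5,4) = 1/180180; Σ_t [2,2]: t=2:+1/5760 = 1/5760; (3j)²=56/2145 [(3 5 4; -1 -3 4)], sign=+1
B: triangle coeff Δ(3,5,4) = 1/180180; Σ_t [3,4]: t=3:−1/1440 t=4:+1/17280 = -11/17280; (3j)²=11/468 [(3 5 4; -2 -1 3)], sign=+1
I_A²/I_B² = (56/2145)/(11/468) = 672/605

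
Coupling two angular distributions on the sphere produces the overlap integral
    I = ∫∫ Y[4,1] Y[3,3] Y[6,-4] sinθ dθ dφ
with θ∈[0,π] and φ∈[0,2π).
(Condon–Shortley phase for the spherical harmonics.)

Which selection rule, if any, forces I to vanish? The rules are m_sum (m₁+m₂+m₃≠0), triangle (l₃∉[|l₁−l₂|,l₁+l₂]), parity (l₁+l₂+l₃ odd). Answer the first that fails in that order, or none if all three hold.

parity

Σmᵢ = 0  ✓
l₃∈[|l₁−l₂|,l₁+l₂]=[1,7], have l₃=6  ✓
Σlᵢ = 13 ⇒ odd  ✗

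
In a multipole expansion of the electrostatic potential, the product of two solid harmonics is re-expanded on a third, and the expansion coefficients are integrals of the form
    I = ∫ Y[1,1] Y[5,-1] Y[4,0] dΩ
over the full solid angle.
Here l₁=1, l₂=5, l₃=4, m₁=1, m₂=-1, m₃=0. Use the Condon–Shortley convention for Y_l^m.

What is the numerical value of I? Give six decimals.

-0.190188

m-sum 0 ✓  L=10 even ✓  4≤4≤6 ✓
Π(2lᵢ+1) = 3×11×9 = 297
triangle coeff Δ(1,5,4) = 1/495
Σ_t [1,1]: t=1:−1/576 = -1/576
(3j)²=5/99 [(1 5 4; 0 0 0)], sign=-1
Σ_t [0,0]: t=0:+1/1152 = 1/1152
(3j)²=1/33 [(1 5 4; 1 -1 0)], sign=+1
⇒ 4πI² = 5/11
I = (-1)√(5/11/(4π)) = -0.19018827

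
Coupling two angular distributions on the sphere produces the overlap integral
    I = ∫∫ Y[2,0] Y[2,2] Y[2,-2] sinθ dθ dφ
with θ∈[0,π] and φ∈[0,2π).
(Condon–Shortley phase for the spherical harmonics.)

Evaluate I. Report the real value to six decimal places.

-0.180224

Checks pass: Σm=0; 6 even; l₃=2∈[0,4].
(2·2+1)(2·2+1)(2·2+1) = 125
Δ: 2! 2! 2! / 7! → 1/630
sum: t=0:+1/8 t=1:−1/1 t=2:+1/8 = -3/4
3j²(2 2 2; 0 0 0) = Δ·Π!·Σ² = 2/35  (sign -1)
sum: t=2:+1/8 = 1/8
3j²(2 2 2; 0 2 -2) = Δ·Π!·Σ² = 2/35  (sign +1)
combine: 4πI² = 125·2/35·2/35 = 20/49
take √, sign -1: I = -0.18022375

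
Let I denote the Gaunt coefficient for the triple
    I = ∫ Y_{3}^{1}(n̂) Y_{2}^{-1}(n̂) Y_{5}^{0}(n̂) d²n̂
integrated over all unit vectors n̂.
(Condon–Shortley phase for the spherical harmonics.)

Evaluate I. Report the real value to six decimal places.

m-sum 0 ✓  L=10 even ✓  1≤5≤5 ✓
Π(2lᵢ+1) = 7×5×11 = 385
triangle coeff Δ(3,2,5) = 1/2310
Σ_t [0,0]: t=0:+1/144 = 1/144
(3j)²=10/231 [(3 2 5; 0 0 0)], sign=-1
Σ_t [0,0]: t=0:+1/288 = 1/288
(3j)²=5/231 [(3 2 5; 1 -1 0)], sign=-1
⇒ 4πI² = 250/693
I = (+1)√(250/693/(4π)) = 0.16943318

0.169433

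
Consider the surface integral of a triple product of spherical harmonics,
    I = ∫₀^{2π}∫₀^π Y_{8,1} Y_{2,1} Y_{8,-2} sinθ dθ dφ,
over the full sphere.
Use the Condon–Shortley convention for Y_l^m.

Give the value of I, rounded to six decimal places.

Checks pass: Σm=0; 18 even; l₃=8∈[6,10].
(2·8+1)(2·2+1)(2·8+1) = 1445
Δ: 2! 14! 2! / 19! → 1/348840
sum: t=0:+1/116121600 t=1:−1/25401600 t=2:+1/116121600 = -1/45158400
3j²(8 2 8; 0 0 0) = Δ·Π!·Σ² = 24/1615  (sign -1)
sum: t=1:−1/58060800 t=2:+1/87091200 = -1/174182400
3j²(8 2 8; 1 1 -2) = Δ·Π!·Σ² = 7/2584  (sign -1)
combine: 4πI² = 1445·24/1615·7/2584 = 21/361
take √, sign +1: I = 0.06803793

0.068038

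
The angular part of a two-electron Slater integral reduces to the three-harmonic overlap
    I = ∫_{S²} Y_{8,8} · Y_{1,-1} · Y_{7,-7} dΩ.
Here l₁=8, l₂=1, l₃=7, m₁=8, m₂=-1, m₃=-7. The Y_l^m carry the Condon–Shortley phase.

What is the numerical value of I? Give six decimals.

0.335179

m-sum 0 ✓  L=16 even ✓  7≤7≤9 ✓
Π(2lᵢ+1) = 17×3×15 = 765
triangle coeff Δ(8,1,7) = 1/2040
Σ_t [1,1]: t=1:−1/25401600 = -1/25401600
(3j)²=8/255 [(8 1 7; 0 0 0)], sign=+1
Σ_t [0,0]: t=0:+1/174356582400 = 1/174356582400
(3j)²=1/17 [(8 1 7; 8 -1 -7)], sign=+1
⇒ 4πI² = 24/17
I = (+1)√(24/17/(4π)) = 0.33517856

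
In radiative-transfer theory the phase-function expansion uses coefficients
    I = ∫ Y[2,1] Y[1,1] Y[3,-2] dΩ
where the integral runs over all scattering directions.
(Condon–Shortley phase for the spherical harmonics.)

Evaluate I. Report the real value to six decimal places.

Rules hold: Σm=0, L=6 even, 1≤3≤3.
N = 5·3·7 = 105
Δ = 0!·4!·2!/7! = 1/105
Racah Σ t=0..0: t=0:+1/4 = 1/4
⇒ 3j(2 1 3; 0 0 0)² = 3/35, sgn -1
Racah Σ t=0..0: t=0:+1/12 = 1/12
⇒ 3j(2 1 3; 1 1 -2)² = 2/21, sgn -1
4πI² = N·(3j₀)²·(3jₘ)² = 6/7
I = +1·√(0.857143/4π) = 0.26116903

0.261169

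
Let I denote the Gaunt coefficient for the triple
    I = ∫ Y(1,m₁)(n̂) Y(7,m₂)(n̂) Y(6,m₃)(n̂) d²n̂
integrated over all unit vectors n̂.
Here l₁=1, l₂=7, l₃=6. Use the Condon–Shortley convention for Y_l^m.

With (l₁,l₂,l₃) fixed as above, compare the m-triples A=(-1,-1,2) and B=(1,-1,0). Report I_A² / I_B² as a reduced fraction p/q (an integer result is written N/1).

l's match ⇒ only the (l;m) 3-j factors differ between A and B.
A: triangle coeff Δ(1,7,6) = 1/1365; Σ_t [2,2]: t=2:+1/1935360 = 1/1935360; (3j)²=1/91 [(1 7 6; -1 -1 2)], sign=+1
B: triangle coeff Δ(1,7,6) = 1/1365; Σ_t [0,0]: t=0:+1/1036800 = 1/1036800; (3j)²=4/195 [(1 7 6; 1 -1 0)], sign=+1
I_A²/I_B² = (1/91)/(4/195) = 15/28

15/28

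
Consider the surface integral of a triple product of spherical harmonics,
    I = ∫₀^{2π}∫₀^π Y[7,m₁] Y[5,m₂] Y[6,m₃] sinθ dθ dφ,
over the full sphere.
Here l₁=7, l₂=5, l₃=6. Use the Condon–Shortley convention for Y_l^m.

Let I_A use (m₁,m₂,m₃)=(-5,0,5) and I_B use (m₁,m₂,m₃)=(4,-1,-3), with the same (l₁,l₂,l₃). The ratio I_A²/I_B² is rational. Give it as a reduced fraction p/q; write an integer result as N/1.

Shared (l₁,l₂,l₃)=(7,5,6): N and (l;000)² cancel in I_A²/I_B².
A: Δ = 6!·8!·4!/19! = 1/174594420; Racah Σ t=4..5: t=4:+1/11612160 t=5:−1/14515200 = 1/58060800; ⇒ 3j(7 5 6; -5 0 5)² = 55/58786, sgn -1
B: Δ = 6!·8!·4!/19! = 1/174594420; Racah Σ t=0..3: t=0:+1/12441600 t=1:−1/1036800 t=2:+1/967680 t=3:−1/8709120 = 1/29030400; ⇒ 3j(7 5 6; 4 -1 -3)² = 9/146965, sgn -1
I_A²/I_B² = (55/58786)/(9/146965) = 275/18

275/18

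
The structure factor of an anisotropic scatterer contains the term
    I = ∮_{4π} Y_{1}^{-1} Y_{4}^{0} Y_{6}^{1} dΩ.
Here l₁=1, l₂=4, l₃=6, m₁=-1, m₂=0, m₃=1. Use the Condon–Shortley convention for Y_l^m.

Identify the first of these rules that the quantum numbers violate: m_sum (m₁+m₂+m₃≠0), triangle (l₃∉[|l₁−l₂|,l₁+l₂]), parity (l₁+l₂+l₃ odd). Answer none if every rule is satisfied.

triangle

Σmᵢ = 0  ✓
l₃∈[|l₁−l₂|,l₁+l₂]=[3,5], have l₃=6  ✗
Σlᵢ = 11 ⇒ odd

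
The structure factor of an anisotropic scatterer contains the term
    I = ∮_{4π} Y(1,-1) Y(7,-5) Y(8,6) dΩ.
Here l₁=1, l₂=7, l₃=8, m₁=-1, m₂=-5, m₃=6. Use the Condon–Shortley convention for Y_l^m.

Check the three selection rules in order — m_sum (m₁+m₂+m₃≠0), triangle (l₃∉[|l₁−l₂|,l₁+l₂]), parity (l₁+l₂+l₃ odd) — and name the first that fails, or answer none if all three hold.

none

m₁+m₂+m₃ = -1 − 5 + 6 = 0  ✓
triangle: |1−7|=6 ≤ l₃=8 ≤ 1+7=8  ✓
parity: l₁+l₂+l₃ = 16 is even  ✓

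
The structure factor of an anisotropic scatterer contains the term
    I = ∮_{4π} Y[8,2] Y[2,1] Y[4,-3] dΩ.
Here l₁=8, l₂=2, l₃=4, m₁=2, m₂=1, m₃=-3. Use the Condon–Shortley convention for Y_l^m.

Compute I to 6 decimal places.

l₃=4 ∉ [6,10] — triangle fails ⇒ I = 0

0.000000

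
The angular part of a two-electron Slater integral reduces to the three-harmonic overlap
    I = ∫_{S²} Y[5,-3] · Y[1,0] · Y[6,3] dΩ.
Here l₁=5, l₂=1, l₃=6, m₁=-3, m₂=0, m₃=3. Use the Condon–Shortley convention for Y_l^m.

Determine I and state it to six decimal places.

-0.212310

Rules hold: Σm=0, L=12 even, 4≤6≤6.
N = 11·3·13 = 429
Δ = 0!·10!·2!/13! = 1/858
Racah Σ t=0..0: t=0:+1/14400 = 1/14400
⇒ 3j(5 1 6; 0 0 0)² = 6/143, sgn +1
Racah Σ t=0..0: t=0:+1/80640 = 1/80640
⇒ 3j(5 1 6; -3 0 3)² = 9/286, sgn -1
4πI² = N·(3j₀)²·(3jₘ)² = 81/143
I = -1·√(0.566434/4π) = -0.21230956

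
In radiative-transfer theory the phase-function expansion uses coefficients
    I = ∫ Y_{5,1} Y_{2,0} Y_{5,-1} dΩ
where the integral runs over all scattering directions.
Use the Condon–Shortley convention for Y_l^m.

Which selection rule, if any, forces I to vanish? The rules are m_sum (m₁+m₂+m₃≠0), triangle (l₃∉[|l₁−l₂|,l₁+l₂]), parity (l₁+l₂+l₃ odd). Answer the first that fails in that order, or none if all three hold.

none

m₁+m₂+m₃ = 1 + 0 − 1 = 0  ✓
triangle: |5−2|=3 ≤ l₃=5 ≤ 5+2=7  ✓
parity: l₁+l₂+l₃ = 12 is even  ✓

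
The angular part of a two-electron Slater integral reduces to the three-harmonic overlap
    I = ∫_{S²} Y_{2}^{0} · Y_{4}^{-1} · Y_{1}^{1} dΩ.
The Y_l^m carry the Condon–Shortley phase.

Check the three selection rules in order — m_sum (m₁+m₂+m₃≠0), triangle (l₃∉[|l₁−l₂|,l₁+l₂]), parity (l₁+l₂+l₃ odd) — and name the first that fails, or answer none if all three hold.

triangle

Σmᵢ = 0  ✓
l₃∈[|l₁−l₂|,l₁+l₂]=[2,6], have l₃=1  ✗
Σlᵢ = 7 ⇒ odd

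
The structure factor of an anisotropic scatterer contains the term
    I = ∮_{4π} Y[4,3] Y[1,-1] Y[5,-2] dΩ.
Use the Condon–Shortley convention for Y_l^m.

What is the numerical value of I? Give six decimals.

0.085055

m-sum 0 ✓  L=10 even ✓  3≤5≤5 ✓
Π(2lᵢ+1) = 9×3×11 = 297
triangle coeff Δ(4,1,5) = 1/495
Σ_t [0,0]: t=0:+1/576 = 1/576
(3j)²=5/99 [(4 1 5; 0 0 0)], sign=-1
Σ_t [0,0]: t=0:+1/10080 = 1/10080
(3j)²=1/165 [(4 1 5; 3 -1 -2)], sign=-1
⇒ 4πI² = 1/11
I = (+1)√(1/11/(4π)) = 0.08505478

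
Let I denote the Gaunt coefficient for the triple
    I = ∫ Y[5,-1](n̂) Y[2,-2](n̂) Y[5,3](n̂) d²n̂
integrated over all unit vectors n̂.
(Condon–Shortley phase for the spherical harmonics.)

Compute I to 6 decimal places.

0.171169

Checks pass: Σm=0; 12 even; l₃=5∈[3,7].
(2·5+1)(2·2+1)(2·5+1) = 605
Δ: 2! 8! 2! / 13! → 1/38610
sum: t=0:+1/2880 t=1:−1/576 t=2:+1/2880 = -1/960
3j²(5 2 5; 0 0 0) = Δ·Π!·Σ² = 10/429  (sign +1)
sum: t=0:+1/5760 = 1/5760
3j²(5 2 5; -1 -2 3) = Δ·Π!·Σ² = 56/2145  (sign +1)
combine: 4πI² = 605·10/429·56/2145 = 560/1521
take √, sign +1: I = 0.17116875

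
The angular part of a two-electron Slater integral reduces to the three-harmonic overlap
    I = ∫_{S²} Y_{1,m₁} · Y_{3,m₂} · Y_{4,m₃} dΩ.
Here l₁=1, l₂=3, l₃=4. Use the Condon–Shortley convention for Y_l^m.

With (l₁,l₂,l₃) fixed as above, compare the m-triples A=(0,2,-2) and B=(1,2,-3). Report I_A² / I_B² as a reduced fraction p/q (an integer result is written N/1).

Same 1,3,4: normalisation and zero-m 3j drop out of the ratio.
A: Δ: 0! 2! 6! / 9! → 1/252; sum: t=0:+1/120 = 1/120; 3j²(1 3 4; 0 2 -2) = Δ·Π!·Σ² = 1/21  (sign +1)
B: Δ: 0! 2! 6! / 9! → 1/252; sum: t=0:+1/240 = 1/240; 3j²(1 3 4; 1 2 -3) = Δ·Π!·Σ² = 1/12  (sign -1)
I_A²/I_B² = (1/21)/(1/12) = 4/7

4/7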